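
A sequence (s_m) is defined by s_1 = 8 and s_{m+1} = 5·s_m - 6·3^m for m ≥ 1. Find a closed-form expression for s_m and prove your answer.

Computing the first terms: s_1 = 8, s_2 = 22, s_3 = 56. This suggests s_m = 3^(m + 1) - 5^(m - 1).
Base case (m = 1): the formula gives 8 = 8 = s_1.
Suppose the result is true for m = k, so s_k = 3^(k + 1) - 5^(k - 1).
Then s_{k+1} = 5·s_k - 6·3^k = 5·(3^(k + 1) - 5^(k - 1)) - 6·3^k = 3^(k + 2) - 5^k = 3^((k+1) + 1) - 5^((k+1) - 1),
which is the claimed formula at m = k+1.
This completes the induction.

s_m = 3^(m + 1) - 5^(m - 1)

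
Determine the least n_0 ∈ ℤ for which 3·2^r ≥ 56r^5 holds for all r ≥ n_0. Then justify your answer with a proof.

At r = 28: 805306368 < 963780608, so the inequality fails and n_0 ≥ 29. We prove 3·2^r ≥ 56r^5 for all r ≥ 29.
Base step (r = 29): 3·2^r = 1610612736 and 56r^5 = 1148624344, so 1610612736 ≥ 1148624344.
For the inductive step, assume it holds for an arbitrary j ≥ 29, so 3·2^j ≥ 56j^5.
Then 3·2^(j + 1) = 2·(3·2^j) ≥ 2·(56j^5).
Also, for j ≥ 29 we have 2·(56j^5) ≥ 56(j+1)^5, since 2 ≥ (1 + 1/j)^5 for all j ≥ 29.
Combining, 3·2^(j + 1) ≥ 56(j+1)^5.
Hence, by induction on r, the claim holds for every r ≥ 29.
Hence the smallest such n_0 is 29.

n_0 = 29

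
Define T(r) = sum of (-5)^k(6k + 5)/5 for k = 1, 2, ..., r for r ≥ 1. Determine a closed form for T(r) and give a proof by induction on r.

We claim T(r) = (-5)^r(r + 1) - 1 for all r ≥ 1.
When r = 1: T(1) = -11, and the closed form gives -11. They agree.
Inductive step: suppose the statement holds for some k ≥ 1, so T(k) = (-5)^k(k + 1) - 1.
Then T(k+1) = T(k) + ((-5)^k(-6k - 11)) = ((-5)^k(k + 1) - 1) + ((-5)^k(-6k - 11)).
Simplifying, T(k+1) = -5(-5)^k·k - 10(-5)^k - 1 = (-5)^(k+1)((k+1) + 1) - 1,
which is the closed form with r = k+1.
By induction, the statement is established for all r ≥ 1.

T(r) = (-5)^r(r + 1) - 1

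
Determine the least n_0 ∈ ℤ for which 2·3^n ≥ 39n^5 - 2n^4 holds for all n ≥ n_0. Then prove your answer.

At n = 15: 28697814 < 29514375, so the inequality fails and n_0 ≥ 16. We prove 2·3^n ≥ 39n^5 - 2n^4 for all n ≥ 16.
For the base case n = 16: 2·3^n = 86093442 and 39n^5 - 2n^4 = 40763392, so 86093442 ≥ 40763392.
Inductive step: suppose the statement holds for some k ≥ 16, so 2·3^k ≥ 39k^5 - 2k^4.
Then 2·3^(k + 1) = 3·(2·3^k) ≥ 3·(39k^5 - 2k^4).
Also, for k ≥ 16 we have 3·(39k^5 - 2k^4) ≥ 39(k+1)^5 - 2(k+1)^4, since 3·(39k^5 - 2k^4) − (39(k+1)^5 - 2(k+1)^4) = 78k^5 - 199k^4 - 382k^3 - 378k^2 - 187k - 37, which is nonnegative for all k ≥ 16.
Combining, 2·3^(k + 1) ≥ 39(k+1)^5 - 2(k+1)^4.
By induction, the statement is established for all n ≥ 16.
Hence the smallest such n_0 is 16.

n_0 = 16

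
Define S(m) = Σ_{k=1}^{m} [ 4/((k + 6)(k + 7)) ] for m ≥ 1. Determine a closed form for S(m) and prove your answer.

S(m) = 4m/(7(m + 7))

We claim S(m) = 4m/(7(m + 7)) for all m ≥ 1.
When m = 1: S(1) = 1/14, and the closed form gives 1/14. They agree.
For the inductive step, assume it holds for an arbitrary k ≥ 1, so S(k) = 4k/(7(k + 7)).
Then S(k+1) = S(k) + (4/((k + 7)(k + 8))) = (4k/(7(k + 7))) + (4/((k + 7)(k + 8))).
Simplifying, S(k+1) = 4(k + 1)/(7(k + 8)) = 4(k+1)/(7((k+1) + 7)),
which is the closed form with m = k+1.
Hence, by induction on m, the claim holds for every m ≥ 1.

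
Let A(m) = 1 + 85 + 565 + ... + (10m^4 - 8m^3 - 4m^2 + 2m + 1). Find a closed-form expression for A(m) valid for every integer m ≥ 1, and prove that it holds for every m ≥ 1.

We claim A(m) = m(2m^4 + 3m^3 - 2m^2 - 3m + 1) for all m ≥ 1.
Base step (m = 1): A(1) = 1, and the closed form gives 1. They agree.
For the inductive step, assume it holds for an arbitrary k ≥ 1, so A(k) = k(2k^4 + 3k^3 - 2k^2 - 3k + 1).
Then A(k+1) = A(k) + (10k^4 + 32k^3 + 32k^2 + 10k + 1) = (k(2k^4 + 3k^3 - 2k^2 - 3k + 1)) + (10k^4 + 32k^3 + 32k^2 + 10k + 1).
Simplifying, A(k+1) = (k + 1)(2k^4 + 11k^3 + 19k^2 + 10k + 1) = (k+1)(2(k+1)^4 + 3(k+1)^3 - 2(k+1)^2 - 3(k+1) + 1),
which is the closed form with m = k+1.
By the principle of mathematical induction, the result holds for all m ≥ 1.

A(m) = m(2m^4 + 3m^3 - 2m^2 - 3m + 1)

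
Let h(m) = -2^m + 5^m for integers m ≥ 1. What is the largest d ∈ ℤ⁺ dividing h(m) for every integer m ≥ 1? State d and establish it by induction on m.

Computing the first values: h(1) = 3 and h(2) = 21; gcd(3, 21) = 3, so d ≤ 3.
We prove 3 | -2^m + 5^m for all m ≥ 1 by induction on m.
Base step (m = 1): h(1) = 3 = 3·(1), so 3 | h(1).
Inductive step: assume the claim holds for m = r, i.e. 3 | h(r). Then
5^{r+1} − 2^{r+1} = 5·5^r − 2·2^r = 5·(5^r − 2^r) + (3)·2^r. The first term is divisible by 3 by the inductive hypothesis, and the second term (3)·2^r is divisible by 3 since 3 | 3. Hence 3 | h(r+1).
By induction, the statement is established for all m ≥ 1.
Therefore the largest such d is 3.

d = 3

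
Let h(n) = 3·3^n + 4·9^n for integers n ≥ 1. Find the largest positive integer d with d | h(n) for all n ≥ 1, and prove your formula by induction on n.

d = 9

Computing the first values: h(1) = 45 and h(2) = 351; gcd(45, 351) = 9, so d ≤ 9.
We prove 9 | 3·3^n + 4·9^n for all n ≥ 1 by induction on n.
When n = 1: h(1) = 45 = 9·(5), so 9 | h(1).
Inductive step: assume the claim holds for n = r, i.e. 9 | h(r). Then
h(r+1) − 9·h(r) = (3·3^(r+1) + 4·9^(r+1)) − 9·(3·3^r + 4·9^r) = (3)·3^r·(3 − 9) = (-18)·3^r. Since 9 | h(r) by the inductive hypothesis, 9 | 9·h(r); and 9 | -18 since -18 = 9·-2. Therefore 9 | h(r+1).
By induction, the statement is established for all n ≥ 1.
Therefore the largest such d is 9.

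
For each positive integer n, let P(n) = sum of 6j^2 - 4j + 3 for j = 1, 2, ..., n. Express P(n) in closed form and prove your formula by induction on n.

P(n) = n(2n^2 + n + 2)

We claim P(n) = n(2n^2 + n + 2) for all n ≥ 1.
For the base case n = 1: P(1) = 5, and the closed form gives 5. They agree.
Suppose the result is true for n = j, so P(j) = j(2j^2 + j + 2).
Then P(j+1) = P(j) + (6j^2 + 8j + 5) = (j(2j^2 + j + 2)) + (6j^2 + 8j + 5).
Simplifying, P(j+1) = (j + 1)(2j^2 + 5j + 5) = (j+1)(2(j+1)^2 + (j+1) + 2),
which is the closed form with n = j+1.
Hence, by induction on n, the claim holds for every n ≥ 1.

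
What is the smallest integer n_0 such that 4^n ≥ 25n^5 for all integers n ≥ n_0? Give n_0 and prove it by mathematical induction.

At n = 10: 1048576 < 2500000, so the inequality fails and n_0 ≥ 11. We prove 4^n ≥ 25n^5 for all n ≥ 11.
Base step (n = 11): 4^n = 4194304 and 25n^5 = 4026275, so 4194304 ≥ 4026275.
Inductive step: assume the claim holds for n = j, so 4^j ≥ 25j^5.
Then 4^(j + 1) = 4·(4^j) ≥ 4·(25j^5).
Also, for j ≥ 11 we have 4·(25j^5) ≥ 25(j+1)^5, since 4 ≥ (1 + 1/j)^5 for all j ≥ 11.
Combining, 4^(j + 1) ≥ 25(j+1)^5.
This completes the induction.
Hence the smallest such n_0 is 11.

n_0 = 11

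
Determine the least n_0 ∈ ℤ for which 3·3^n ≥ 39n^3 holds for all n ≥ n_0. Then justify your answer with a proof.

n_0 = 9

At n = 8: 19683 < 19968, so the inequality fails and n_0 ≥ 9. We prove 3·3^n ≥ 39n^3 for all n ≥ 9.
Base step (n = 9): 3·3^n = 59049 and 39n^3 = 28431, so 59049 ≥ 28431.
Inductive step: suppose the statement holds for some j ≥ 9, so 3·3^j ≥ 39j^3.
Then 3·3^(j + 1) = 3·(3·3^j) ≥ 3·(39j^3).
Also, for j ≥ 9 we have 3·(39j^3) ≥ 39(j+1)^3, since 3 ≥ (1 + 1/j)^3 for all j ≥ 9.
Combining, 3·3^(j + 1) ≥ 39(j+1)^3.
By the principle of mathematical induction, the result holds for all n ≥ 9.
Hence the smallest such n_0 is 9.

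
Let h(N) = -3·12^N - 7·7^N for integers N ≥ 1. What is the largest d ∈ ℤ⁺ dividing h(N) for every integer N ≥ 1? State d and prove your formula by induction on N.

Computing the first values: h(1) = -85 and h(2) = -775; gcd(-85, -775) = 5, so d ≤ 5.
We prove 5 | -3·12^N - 7·7^N for all N ≥ 1 by induction on N.
For the base case N = 1: h(1) = -85 = 5·(-17), so 5 | h(1).
For the inductive step, assume it holds for an arbitrary m ≥ 1, i.e. 5 | h(m). Then
h(m+1) − 12·h(m) = (-3·12^(m+1) - 7·7^(m+1)) − 12·(-3·12^m - 7·7^m) = (-7)·7^m·(7 − 12) = (35)·7^m. Since 5 | h(m) by the inductive hypothesis, 5 | 12·h(m); and 5 | 35 since 35 = 5·7. Therefore 5 | h(m+1).
By the principle of mathematical induction, the result holds for all N ≥ 1.
Therefore the largest such d is 5.

d = 5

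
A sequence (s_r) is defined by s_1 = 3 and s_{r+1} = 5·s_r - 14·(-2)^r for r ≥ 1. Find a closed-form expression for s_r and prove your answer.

Computing the first terms: s_1 = 3, s_2 = 43, s_3 = 159. This suggests s_r = -(-2)^(r + 1) + 7·5^(r - 1).
Base step (r = 1): the formula gives 3 = 3 = s_1.
Inductive step: assume the claim holds for r = p, so s_p = -(-2)^(p + 1) + 7·5^(p - 1).
Then s_{p+1} = 5·s_p - 14·(-2)^p = 5·(-(-2)^(p + 1) + 7·5^(p - 1)) - 14·(-2)^p = -(-2)^(p + 2) + 7·5^p = -(-2)^((p+1) + 1) + 7·5^((p+1) - 1),
which is the claimed formula at r = p+1.
By induction, the statement is established for all r ≥ 1.

s_r = -(-2)^(r + 1) + 7·5^(r - 1)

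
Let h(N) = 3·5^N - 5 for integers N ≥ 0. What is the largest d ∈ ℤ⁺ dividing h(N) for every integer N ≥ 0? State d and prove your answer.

Computing the first values: h(0) = -2 and h(1) = 10; gcd(-2, 10) = 2, so d ≤ 2.
We prove 2 | 3·5^N - 5 for all N ≥ 0 by induction on N.
When N = 0: h(0) = -2 = 2·(-1), so 2 | h(0).
Inductive step: assume the claim holds for N = i, i.e. 2 | h(i). Then
h(i+1) = 3·5^(i+1) - 5 = 5·(3·5^i - 5) + 20 = 5·h(i) + 20. The first term is divisible by 2 by the inductive hypothesis, and 20 is divisible by 2. Hence 2 | h(i+1).
Hence, by induction on N, the claim holds for every N ≥ 0.
Therefore the largest such d is 2.

d = 2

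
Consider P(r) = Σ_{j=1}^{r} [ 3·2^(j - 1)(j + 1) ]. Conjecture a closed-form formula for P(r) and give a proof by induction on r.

P(r) = 3·2^r·r

We claim P(r) = 3·2^r·r for all r ≥ 1.
When r = 1: P(1) = 6, and the closed form gives 6. They agree.
Inductive step: suppose the statement holds for some j ≥ 1, so P(j) = 3·2^j·j.
Then P(j+1) = P(j) + (3·2^j(j + 2)) = (3·2^j·j) + (3·2^j(j + 2)).
Simplifying, P(j+1) = 6·2^j(j + 1) = 3·2^(j+1)·(j+1),
which is the closed form with r = j+1.
Hence, by induction on r, the claim holds for every r ≥ 1.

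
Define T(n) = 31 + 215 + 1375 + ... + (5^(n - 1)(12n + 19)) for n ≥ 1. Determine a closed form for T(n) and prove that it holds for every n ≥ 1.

We claim T(n) = 5^n(3n + 4) - 4 for all n ≥ 1.
Base case (n = 1): T(1) = 31, and the closed form gives 31. They agree.
Suppose the result is true for n = k, so T(k) = 5^k(3k + 4) - 4.
Then T(k+1) = T(k) + (5^k(12k + 31)) = (5^k(3k + 4) - 4) + (5^k(12k + 31)).
Simplifying, T(k+1) = 15·5^k·k + 35·5^k - 4 = 5^(k+1)(3(k+1) + 4) - 4,
which is the closed form with n = k+1.
By the principle of mathematical induction, the result holds for all n ≥ 1.

T(n) = 5^n(3n + 4) - 4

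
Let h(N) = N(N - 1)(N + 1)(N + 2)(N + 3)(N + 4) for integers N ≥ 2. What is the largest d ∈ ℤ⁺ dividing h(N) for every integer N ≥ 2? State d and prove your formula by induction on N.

d = 720

Computing the first values: h(2) = 720 and h(3) = 5040; gcd(720, 5040) = 720, so d ≤ 720.
We prove 720 | N(N - 1)(N + 1)(N + 2)(N + 3)(N + 4) for all N ≥ 2 by induction on N.
For the base case N = 2: h(2) = 720 = 720·(1), so 720 | h(2).
Inductive step: suppose the statement holds for some j ≥ 2, i.e. 720 | h(j). Then
h(j+1) − h(j) = j·(j+1)·(j+2)·(j+3)·(j+4)·(j+5) − (j-1)·j·(j+1)·(j+2)·(j+3)·(j+4) = j·(j+1)·(j+2)·(j+3)·(j+4)·[(j+5) − (j-1)] = 6·j·(j+1)·(j+2)·(j+3)·(j+4). The product of 5 consecutive integers is divisible by (5)! = 120, so h(j+1) − h(j) is divisible by 6·120 = 720. By the inductive hypothesis 720 | h(j), hence 720 | h(j+1).
Hence, by induction on N, the claim holds for every N ≥ 2.
Therefore the largest such d is 720.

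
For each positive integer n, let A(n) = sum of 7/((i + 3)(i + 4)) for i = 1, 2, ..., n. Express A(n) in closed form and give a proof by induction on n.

A(n) = 7n/(4(n + 4))

We claim A(n) = 7n/(4(n + 4)) for all n ≥ 1.
Base step (n = 1): A(1) = 7/20, and the closed form gives 7/20. They agree.
Inductive step: assume the claim holds for n = i, so A(i) = 7i/(4(i + 4)).
Then A(i+1) = A(i) + (7/((i + 4)(i + 5))) = (7i/(4(i + 4))) + (7/((i + 4)(i + 5))).
Simplifying, A(i+1) = 7(i + 1)/(4(i + 5)) = 7(i+1)/(4((i+1) + 4)),
which is the closed form with n = i+1.
By the principle of mathematical induction, the result holds for all n ≥ 1.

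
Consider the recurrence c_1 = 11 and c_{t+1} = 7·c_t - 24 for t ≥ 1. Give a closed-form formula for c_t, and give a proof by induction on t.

Computing the first terms: c_1 = 11, c_2 = 53, c_3 = 347. This suggests c_t = 7^t + 4.
Base step (t = 1): the formula gives 11 = 11 = c_1.
Suppose the result is true for t = k, so c_k = 7^k + 4.
Then c_{k+1} = 7·c_k - 24 = 7·(7^k + 4) - 24 = 7^(k + 1) + 4,
which is the claimed formula at t = k+1.
By induction, the statement is established for all t ≥ 1.

c_t = 7^t + 4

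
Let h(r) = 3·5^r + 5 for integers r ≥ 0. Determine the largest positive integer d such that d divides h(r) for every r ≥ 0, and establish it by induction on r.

d = 4

Computing the first values: h(0) = 8 and h(1) = 20; gcd(8, 20) = 4, so d ≤ 4.
We prove 4 | 3·5^r + 5 for all r ≥ 0 by induction on r.
When r = 0: h(0) = 8 = 4·(2), so 4 | h(0).
Suppose the result is true for r = i, i.e. 4 | h(i). Then
h(i+1) = 3·5^(i+1) + 5 = 5·(3·5^i + 5) - 20 = 5·h(i) - 20. The first term is divisible by 4 by the inductive hypothesis, and -20 is divisible by 4. Hence 4 | h(i+1).
This completes the induction.
Therefore the largest such d is 4.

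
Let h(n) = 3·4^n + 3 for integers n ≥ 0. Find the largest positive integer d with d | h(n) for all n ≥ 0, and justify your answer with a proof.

d = 3

Computing the first values: h(0) = 6 and h(1) = 15; gcd(6, 15) = 3, so d ≤ 3.
We prove 3 | 3·4^n + 3 for all n ≥ 0 by induction on n.
Base case (n = 0): h(0) = 6 = 3·(2), so 3 | h(0).
For the inductive step, assume it holds for an arbitrary p ≥ 0, i.e. 3 | h(p). Then
h(p+1) = 3·4^(p+1) + 3 = 4·(3·4^p + 3) - 9 = 4·h(p) - 9. The first term is divisible by 3 by the inductive hypothesis, and -9 is divisible by 3. Hence 3 | h(p+1).
By induction, the statement is established for all n ≥ 0.
Therefore the largest such d is 3.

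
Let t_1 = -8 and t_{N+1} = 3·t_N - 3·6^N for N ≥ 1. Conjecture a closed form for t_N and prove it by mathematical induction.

Computing the first terms: t_1 = -8, t_2 = -42, t_3 = -234. This suggests t_N = -2·3^(N - 1) - 6^N.
When N = 1: the formula gives -8 = -8 = t_1.
Suppose the result is true for N = i, so t_i = -2·3^(i - 1) - 6^i.
Then t_{i+1} = 3·t_i - 3·6^i = 3·(-2·3^(i - 1) - 6^i) - 3·6^i = -2·3^i - 6^(i + 1) = -2·3^((i+1) - 1) - 6^(i+1),
which is the claimed formula at N = i+1.
By induction, the statement is established for all N ≥ 1.

t_N = -2·3^(N - 1) - 6^N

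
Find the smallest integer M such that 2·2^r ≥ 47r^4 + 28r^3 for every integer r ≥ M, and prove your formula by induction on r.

At r = 22: 8388608 < 11308176, so the inequality fails and M ≥ 23. We prove 2·2^r ≥ 47r^4 + 28r^3 for all r ≥ 23.
Base step (r = 23): 2·2^r = 16777216 and 47r^4 + 28r^3 = 13493203, so 16777216 ≥ 13493203.
Inductive step: assume the claim holds for r = k, so 2·2^k ≥ 47k^4 + 28k^3.
Then 2·2^(k + 1) = 2·(2·2^k) ≥ 2·(47k^4 + 28k^3).
Also, for k ≥ 23 we have 2·(47k^4 + 28k^3) ≥ 47(k+1)^4 + 28(k+1)^3, since 2·(47k^4 + 28k^3) − (47(k+1)^4 + 28(k+1)^3) = 47k^4 - 160k^3 - 366k^2 - 272k - 75, which is nonnegative for all k ≥ 23.
Combining, 2·2^(k + 1) ≥ 47(k+1)^4 + 28(k+1)^3.
By induction, the statement is established for all r ≥ 23.
Hence the smallest such M is 23.

M = 23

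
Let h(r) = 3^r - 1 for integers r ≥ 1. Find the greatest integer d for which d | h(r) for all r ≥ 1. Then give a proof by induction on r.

d = 2

Computing the first values: h(1) = 2 and h(2) = 8; gcd(2, 8) = 2, so d ≤ 2.
We prove 2 | 3^r - 1 for all r ≥ 1 by induction on r.
For the base case r = 1: h(1) = 2 = 2·(1), so 2 | h(1).
Inductive step: suppose the statement holds for some j ≥ 1, i.e. 2 | h(j). Then
3^{j+1} − 1^{j+1} = 3·3^j − 1·1^j = 3·(3^j − 1^j) + (2)·1^j. The first term is divisible by 2 by the inductive hypothesis, and the second term (2)·1^j is divisible by 2 since 2 | 2. Hence 2 | h(j+1).
This completes the induction.
Therefore the largest such d is 2.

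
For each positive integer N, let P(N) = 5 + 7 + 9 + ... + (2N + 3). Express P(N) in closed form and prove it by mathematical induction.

We claim P(N) = N(N + 4) for all N ≥ 1.
Base case (N = 1): P(1) = 5, and the closed form gives 5. They agree.
Suppose the result is true for N = p, so P(p) = p(p + 4).
Then P(p+1) = P(p) + (2p + 5) = (p(p + 4)) + (2p + 5).
Simplifying, P(p+1) = (p + 1)(p + 5) = (p+1)((p+1) + 4),
which is the closed form with N = p+1.
By the principle of mathematical induction, the result holds for all N ≥ 1.

P(N) = N(N + 4)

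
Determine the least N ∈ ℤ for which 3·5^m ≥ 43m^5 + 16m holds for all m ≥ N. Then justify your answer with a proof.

At m = 8: 1171875 < 1409152, so the inequality fails and N ≥ 9. We prove 3·5^m ≥ 43m^5 + 16m for all m ≥ 9.
For the base case m = 9: 3·5^m = 5859375 and 43m^5 + 16m = 2539251, so 5859375 ≥ 2539251.
Suppose the result is true for m = p, so 3·5^p ≥ 43p^5 + 16p.
Then 3·5^(p + 1) = 5·(3·5^p) ≥ 5·(43p^5 + 16p).
Also, for p ≥ 9 we have 5·(43p^5 + 16p) ≥ 43(p+1)^5 + 16(p+1), since 5·(43p^5 + 16p) − (43(p+1)^5 + 16(p+1)) = 172p^5 - 215p^4 - 430p^3 - 430p^2 - 151p - 59, which is nonnegative for all p ≥ 9.
Combining, 3·5^(p + 1) ≥ 43(p+1)^5 + 16(p+1).
By the principle of mathematical induction, the result holds for all m ≥ 9.
Hence the smallest such N is 9.

N = 9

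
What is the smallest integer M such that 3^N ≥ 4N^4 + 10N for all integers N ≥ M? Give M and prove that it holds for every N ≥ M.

At N = 9: 19683 < 26334, so the inequality fails and M ≥ 10. We prove 3^N ≥ 4N^4 + 10N for all N ≥ 10.
Base step (N = 10): 3^N = 59049 and 4N^4 + 10N = 40100, so 59049 ≥ 40100.
For the inductive step, assume it holds for an arbitrary p ≥ 10, so 3^p ≥ 4p^4 + 10p.
Then 3^(p + 1) = 3·(3^p) ≥ 3·(4p^4 + 10p).
Also, for p ≥ 10 we have 3·(4p^4 + 10p) ≥ 4(p+1)^4 + 10(p+1), since 3·(4p^4 + 10p) − (4(p+1)^4 + 10(p+1)) = 8p^4 - 16p^3 - 24p^2 + 4p - 14, which is nonnegative for all p ≥ 10.
Combining, 3^(p + 1) ≥ 4(p+1)^4 + 10(p+1).
By induction, the statement is established for all N ≥ 10.
Hence the smallest such M is 10.

M = 10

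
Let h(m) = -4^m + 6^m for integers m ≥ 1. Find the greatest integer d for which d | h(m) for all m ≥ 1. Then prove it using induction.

Computing the first values: h(1) = 2 and h(2) = 20; gcd(2, 20) = 2, so d ≤ 2.
We prove 2 | -4^m + 6^m for all m ≥ 1 by induction on m.
When m = 1: h(1) = 2 = 2·(1), so 2 | h(1).
Inductive step: suppose the statement holds for some k ≥ 1, i.e. 2 | h(k). Then
6^{k+1} − 4^{k+1} = 6·6^k − 4·4^k = 6·(6^k − 4^k) + (2)·4^k. The first term is divisible by 2 by the inductive hypothesis, and the second term (2)·4^k is divisible by 2 since 2 | 2. Hence 2 | h(k+1).
This completes the induction.
Therefore the largest such d is 2.

d = 2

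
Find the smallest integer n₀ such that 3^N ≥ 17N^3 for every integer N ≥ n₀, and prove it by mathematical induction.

n₀ = 9

At N = 8: 6561 < 8704, so the inequality fails and n₀ ≥ 9. We prove 3^N ≥ 17N^3 for all N ≥ 9.
Base case (N = 9): 3^N = 19683 and 17N^3 = 12393, so 19683 ≥ 12393.
Suppose the result is true for N = r, so 3^r ≥ 17r^3.
Then 3^(r + 1) = 3·(3^r) ≥ 3·(17r^3).
Also, for r ≥ 9 we have 3·(17r^3) ≥ 17(r+1)^3, since 3 ≥ (1 + 1/r)^3 for all r ≥ 9.
Combining, 3^(r + 1) ≥ 17(r+1)^3.
This completes the induction.
Hence the smallest such n₀ is 9.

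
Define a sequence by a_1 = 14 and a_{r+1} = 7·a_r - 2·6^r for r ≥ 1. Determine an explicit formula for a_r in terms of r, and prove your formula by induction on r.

Computing the first terms: a_1 = 14, a_2 = 86, a_3 = 530. This suggests a_r = 2·6^r + 2·7^(r - 1).
For the base case r = 1: the formula gives 14 = 14 = a_1.
Inductive step: assume the claim holds for r = p, so a_p = 2·6^p + 2·7^(p - 1).
Then a_{p+1} = 7·a_p - 2·6^p = 7·(2·6^p + 2·7^(p - 1)) - 2·6^p = 2·6^(p + 1) + 2·7^p = 2·6^(p+1) + 2·7^((p+1) - 1),
which is the claimed formula at r = p+1.
By the principle of mathematical induction, the result holds for all r ≥ 1.

a_r = 2·6^r + 2·7^(r - 1)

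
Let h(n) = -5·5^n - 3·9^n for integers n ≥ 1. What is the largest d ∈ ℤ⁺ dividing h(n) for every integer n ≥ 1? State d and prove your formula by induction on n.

Computing the first values: h(1) = -52 and h(2) = -368; gcd(-52, -368) = 4, so d ≤ 4.
We prove 4 | -5·5^n - 3·9^n for all n ≥ 1 by induction on n.
When n = 1: h(1) = -52 = 4·(-13), so 4 | h(1).
Suppose the result is true for n = j, i.e. 4 | h(j). Then
h(j+1) − 9·h(j) = (-5·5^(j+1) - 3·9^(j+1)) − 9·(-5·5^j - 3·9^j) = (-5)·5^j·(5 − 9) = (20)·5^j. Since 4 | h(j) by the inductive hypothesis, 4 | 9·h(j); and 4 | 20 since 20 = 4·5. Therefore 4 | h(j+1).
Hence, by induction on n, the claim holds for every n ≥ 1.
Therefore the largest such d is 4.

d = 4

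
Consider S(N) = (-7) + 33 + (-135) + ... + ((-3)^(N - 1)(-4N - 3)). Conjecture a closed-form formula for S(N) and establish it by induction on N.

We claim S(N) = (-3)^N(N + 1) - 1 for all N ≥ 1.
Base case (N = 1): S(1) = -7, and the closed form gives -7. They agree.
Inductive step: suppose the statement holds for some m ≥ 1, so S(m) = (-3)^m(m + 1) - 1.
Then S(m+1) = S(m) + ((-3)^m(-4m - 7)) = ((-3)^m(m + 1) - 1) + ((-3)^m(-4m - 7)).
Simplifying, S(m+1) = -3(-3)^m·m - 6(-3)^m - 1 = (-3)^(m+1)((m+1) + 1) - 1,
which is the closed form with N = m+1.
By induction, the statement is established for all N ≥ 1.

S(N) = (-3)^N(N + 1) - 1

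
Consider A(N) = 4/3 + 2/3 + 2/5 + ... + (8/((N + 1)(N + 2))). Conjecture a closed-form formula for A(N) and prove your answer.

A(N) = 4N/(N + 2)

We claim A(N) = 4N/(N + 2) for all N ≥ 1.
For the base case N = 1: A(1) = 4/3, and the closed form gives 4/3. They agree.
Inductive step: suppose the statement holds for some r ≥ 1, so A(r) = 4r/(r + 2).
Then A(r+1) = A(r) + (8/((r + 2)(r + 3))) = (4r/(r + 2)) + (8/((r + 2)(r + 3))).
Simplifying, A(r+1) = 4(r + 1)/(r + 3) = 4(r+1)/((r+1) + 2),
which is the closed form with N = r+1.
This completes the induction.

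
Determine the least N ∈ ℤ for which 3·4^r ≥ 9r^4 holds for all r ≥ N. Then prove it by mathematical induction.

N = 6

At r = 5: 3072 < 5625, so the inequality fails and N ≥ 6. We prove 3·4^r ≥ 9r^4 for all r ≥ 6.
Base case (r = 6): 3·4^r = 12288 and 9r^4 = 11664, so 12288 ≥ 11664.
Inductive step: assume the claim holds for r = k, so 3·4^k ≥ 9k^4.
Then 3·4^(k + 1) = 4·(3·4^k) ≥ 4·(9k^4).
Also, for k ≥ 6 we have 4·(9k^4) ≥ 9(k+1)^4, since 4 ≥ (1 + 1/k)^4 for all k ≥ 6.
Combining, 3·4^(k + 1) ≥ 9(k+1)^4.
By induction, the statement is established for all r ≥ 6.
Hence the smallest such N is 6.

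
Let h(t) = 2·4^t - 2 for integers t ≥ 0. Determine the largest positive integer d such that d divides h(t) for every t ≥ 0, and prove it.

Computing the first values: h(0) = 0 and h(1) = 6; gcd(0, 6) = 6, so d ≤ 6.
We prove 6 | 2·4^t - 2 for all t ≥ 0 by induction on t.
For the base case t = 0: h(0) = 0 = 6·(0), so 6 | h(0).
Suppose the result is true for t = m, i.e. 6 | h(m). Then
h(m+1) = 2·4^(m+1) - 2 = 4·(2·4^m - 2) + 6 = 4·h(m) + 6. The first term is divisible by 6 by the inductive hypothesis, and 6 is divisible by 6. Hence 6 | h(m+1).
This completes the induction.
Therefore the largest such d is 6.

d = 6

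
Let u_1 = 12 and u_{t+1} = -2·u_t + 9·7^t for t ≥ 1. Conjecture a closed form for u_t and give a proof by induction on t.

u_t = 5(-2)^(t - 1) + 7^t

Computing the first terms: u_1 = 12, u_2 = 39, u_3 = 363. This suggests u_t = 5(-2)^(t - 1) + 7^t.
Base case (t = 1): the formula gives 12 = 12 = u_1.
For the inductive step, assume it holds for an arbitrary m ≥ 1, so u_m = 5(-2)^(m - 1) + 7^m.
Then u_{m+1} = -2·u_m + 9·7^m = -2·(5(-2)^(m - 1) + 7^m) + 9·7^m = 5(-2)^m + 7^(m + 1) = 5(-2)^((m+1) - 1) + 7^(m+1),
which is the claimed formula at t = m+1.
Hence, by induction on t, the claim holds for every t ≥ 1.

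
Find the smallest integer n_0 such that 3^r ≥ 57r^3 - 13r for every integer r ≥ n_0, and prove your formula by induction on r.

n_0 = 10

At r = 9: 19683 < 41436, so the inequality fails and n_0 ≥ 10. We prove 3^r ≥ 57r^3 - 13r for all r ≥ 10.
Base step (r = 10): 3^r = 59049 and 57r^3 - 13r = 56870, so 59049 ≥ 56870.
For the inductive step, assume it holds for an arbitrary i ≥ 10, so 3^i ≥ 57i^3 - 13i.
Then 3^(i + 1) = 3·(3^i) ≥ 3·(57i^3 - 13i).
Also, for i ≥ 10 we have 3·(57i^3 - 13i) ≥ 57(i+1)^3 - 13(i+1), since 3·(57i^3 - 13i) − (57(i+1)^3 - 13(i+1)) = 114i^3 - 171i^2 - 197i - 44, which is nonnegative for all i ≥ 10.
Combining, 3^(i + 1) ≥ 57(i+1)^3 - 13(i+1).
This completes the induction.
Hence the smallest such n_0 is 10.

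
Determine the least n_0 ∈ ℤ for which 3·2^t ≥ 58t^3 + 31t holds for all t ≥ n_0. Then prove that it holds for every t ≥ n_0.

n_0 = 17

At t = 16: 196608 < 238064, so the inequality fails and n_0 ≥ 17. We prove 3·2^t ≥ 58t^3 + 31t for all t ≥ 17.
Base case (t = 17): 3·2^t = 393216 and 58t^3 + 31t = 285481, so 393216 ≥ 285481.
Inductive step: suppose the statement holds for some i ≥ 17, so 3·2^i ≥ 58i^3 + 31i.
Then 3·2^(i + 1) = 2·(3·2^i) ≥ 2·(58i^3 + 31i).
Also, for i ≥ 17 we have 2·(58i^3 + 31i) ≥ 58(i+1)^3 + 31(i+1), since 2·(58i^3 + 31i) − (58(i+1)^3 + 31(i+1)) = 58i^3 - 174i^2 - 143i - 89, which is nonnegative for all i ≥ 17.
Combining, 3·2^(i + 1) ≥ 58(i+1)^3 + 31(i+1).
By induction, the statement is established for all t ≥ 17.
Hence the smallest such n_0 is 17.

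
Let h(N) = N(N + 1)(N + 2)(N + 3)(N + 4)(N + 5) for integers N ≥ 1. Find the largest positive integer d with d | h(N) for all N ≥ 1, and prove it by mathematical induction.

d = 720

Computing the first values: h(1) = 720 and h(2) = 5040; gcd(720, 5040) = 720, so d ≤ 720.
We prove 720 | N(N + 1)(N + 2)(N + 3)(N + 4)(N + 5) for all N ≥ 1 by induction on N.
When N = 1: h(1) = 720 = 720·(1), so 720 | h(1).
Inductive step: suppose the statement holds for some r ≥ 1, i.e. 720 | h(r). Then
h(r+1) − h(r) = (r+1)·(r+2)·(r+3)·(r+4)·(r+5)·(r+6) − r·(r+1)·(r+2)·(r+3)·(r+4)·(r+5) = (r+1)·(r+2)·(r+3)·(r+4)·(r+5)·[(r+6) − r] = 6·(r+1)·(r+2)·(r+3)·(r+4)·(r+5). The product of 5 consecutive integers is divisible by (5)! = 120, so h(r+1) − h(r) is divisible by 6·120 = 720. By the inductive hypothesis 720 | h(r), hence 720 | h(r+1).
This completes the induction.
Therefore the largest such d is 720.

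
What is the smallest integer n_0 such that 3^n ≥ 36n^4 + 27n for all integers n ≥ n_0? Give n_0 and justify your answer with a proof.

At n = 12: 531441 < 746820, so the inequality fails and n_0 ≥ 13. We prove 3^n ≥ 36n^4 + 27n for all n ≥ 13.
Base step (n = 13): 3^n = 1594323 and 36n^4 + 27n = 1028547, so 1594323 ≥ 1028547.
Inductive step: assume the claim holds for n = p, so 3^p ≥ 36p^4 + 27p.
Then 3^(p + 1) = 3·(3^p) ≥ 3·(36p^4 + 27p).
Also, for p ≥ 13 we have 3·(36p^4 + 27p) ≥ 36(p+1)^4 + 27(p+1), since 3·(36p^4 + 27p) − (36(p+1)^4 + 27(p+1)) = 72p^4 - 144p^3 - 216p^2 - 90p - 63, which is nonnegative for all p ≥ 13.
Combining, 3^(p + 1) ≥ 36(p+1)^4 + 27(p+1).
By induction, the statement is established for all n ≥ 13.
Hence the smallest such n_0 is 13.

n_0 = 13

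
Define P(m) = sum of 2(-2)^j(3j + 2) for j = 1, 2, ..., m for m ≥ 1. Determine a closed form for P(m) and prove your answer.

P(m) = 4(-2)^m(m + 1) - 4

We claim P(m) = 4(-2)^m(m + 1) - 4 for all m ≥ 1.
For the base case m = 1: P(1) = -20, and the closed form gives -20. They agree.
Inductive step: assume the claim holds for m = j, so P(j) = 4(-2)^j(j + 1) - 4.
Then P(j+1) = P(j) + ((-2)^(j + 2)(-3j - 5)) = (4(-2)^j(j + 1) - 4) + ((-2)^(j + 2)(-3j - 5)).
Simplifying, P(j+1) = -8(-2)^j·j - 16(-2)^j - 4 = 4(-2)^(j+1)((j+1) + 1) - 4,
which is the closed form with m = j+1.
By induction, the statement is established for all m ≥ 1.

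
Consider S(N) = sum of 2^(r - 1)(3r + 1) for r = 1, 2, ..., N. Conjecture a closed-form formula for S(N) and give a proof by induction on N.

S(N) = 2^N(3N - 2) + 2

We claim S(N) = 2^N(3N - 2) + 2 for all N ≥ 1.
Base step (N = 1): S(1) = 4, and the closed form gives 4. They agree.
Inductive step: assume the claim holds for N = r, so S(r) = 2^r(3r - 2) + 2.
Then S(r+1) = S(r) + (2^r(3r + 4)) = (2^r(3r - 2) + 2) + (2^r(3r + 4)).
Simplifying, S(r+1) = 6·2^r·r + 2·2^r + 2 = 2^(r+1)(3(r+1) - 2) + 2,
which is the closed form with N = r+1.
Hence, by induction on N, the claim holds for every N ≥ 1.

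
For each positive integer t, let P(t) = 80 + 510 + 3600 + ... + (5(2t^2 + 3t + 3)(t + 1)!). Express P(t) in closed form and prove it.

P(t) = (10t + 5)(t + 2)! - 10

We claim P(t) = (10t + 5)(t + 2)! - 10 for all t ≥ 1.
For the base case t = 1: P(1) = 80, and the closed form gives 80. They agree.
Suppose the result is true for t = k, so P(k) = (10k + 5)(k + 2)! - 10.
Then P(k+1) = P(k) + (5(2k^2 + 7k + 8)(k + 2)!) = ((10k + 5)(k + 2)! - 10) + (5(2k^2 + 7k + 8)(k + 2)!).
Simplifying, P(k+1) = (10(k+1) + 5)((k+1) + 2)! - 10,
which is the closed form with t = k+1.
By induction, the statement is established for all t ≥ 1.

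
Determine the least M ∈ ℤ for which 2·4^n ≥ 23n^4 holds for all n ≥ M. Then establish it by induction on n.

At n = 7: 32768 < 55223, so the inequality fails and M ≥ 8. We prove 2·4^n ≥ 23n^4 for all n ≥ 8.
Base case (n = 8): 2·4^n = 131072 and 23n^4 = 94208, so 131072 ≥ 94208.
For the inductive step, assume it holds for an arbitrary j ≥ 8, so 2·4^j ≥ 23j^4.
Then 2·4^(j + 1) = 4·(2·4^j) ≥ 4·(23j^4).
Also, for j ≥ 8 we have 4·(23j^4) ≥ 23(j+1)^4, since 4 ≥ (1 + 1/j)^4 for all j ≥ 8.
Combining, 2·4^(j + 1) ≥ 23(j+1)^4.
By induction, the statement is established for all n ≥ 8.
Hence the smallest such M is 8.

M = 8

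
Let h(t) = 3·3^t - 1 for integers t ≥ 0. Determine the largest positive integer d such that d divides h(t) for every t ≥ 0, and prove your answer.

d = 2

Computing the first values: h(0) = 2 and h(1) = 8; gcd(2, 8) = 2, so d ≤ 2.
We prove 2 | 3·3^t - 1 for all t ≥ 0 by induction on t.
For the base case t = 0: h(0) = 2 = 2·(1), so 2 | h(0).
For the inductive step, assume it holds for an arbitrary i ≥ 0, i.e. 2 | h(i). Then
h(i+1) = 3·3^(i+1) - 1 = 3·(3·3^i - 1) + 2 = 3·h(i) + 2. The first term is divisible by 2 by the inductive hypothesis, and 2 is divisible by 2. Hence 2 | h(i+1).
Hence, by induction on t, the claim holds for every t ≥ 0.
Therefore the largest such d is 2.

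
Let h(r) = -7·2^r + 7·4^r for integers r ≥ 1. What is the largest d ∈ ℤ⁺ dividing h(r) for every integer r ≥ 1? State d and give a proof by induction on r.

Computing the first values: h(1) = 14 and h(2) = 84; gcd(14, 84) = 14, so d ≤ 14.
We prove 14 | -7·2^r + 7·4^r for all r ≥ 1 by induction on r.
When r = 1: h(1) = 14 = 14·(1), so 14 | h(1).
Inductive step: suppose the statement holds for some k ≥ 1, i.e. 14 | h(k). Then
h(k+1) − 4·h(k) = (-7·2^(k+1) + 7·4^(k+1)) − 4·(-7·2^k + 7·4^k) = (-7)·2^k·(2 − 4) = (14)·2^k. Since 14 | h(k) by the inductive hypothesis, 14 | 4·h(k); and 14 | 14 since 14 = 14·1. Therefore 14 | h(k+1).
This completes the induction.
Therefore the largest such d is 14.

d = 14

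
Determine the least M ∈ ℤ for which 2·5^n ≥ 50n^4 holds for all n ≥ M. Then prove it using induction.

M = 7

At n = 6: 31250 < 64800, so the inequality fails and M ≥ 7. We prove 2·5^n ≥ 50n^4 for all n ≥ 7.
For the base case n = 7: 2·5^n = 156250 and 50n^4 = 120050, so 156250 ≥ 120050.
Inductive step: suppose the statement holds for some p ≥ 7, so 2·5^p ≥ 50p^4.
Then 2·5^(p + 1) = 5·(2·5^p) ≥ 5·(50p^4).
Also, for p ≥ 7 we have 5·(50p^4) ≥ 50(p+1)^4, since 5 ≥ (1 + 1/p)^4 for all p ≥ 7.
Combining, 2·5^(p + 1) ≥ 50(p+1)^4.
Hence, by induction on n, the claim holds for every n ≥ 7.
Hence the smallest such M is 7.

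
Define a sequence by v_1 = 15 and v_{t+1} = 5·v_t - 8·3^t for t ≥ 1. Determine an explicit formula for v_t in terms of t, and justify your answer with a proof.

Computing the first terms: v_1 = 15, v_2 = 51, v_3 = 183. This suggests v_t = 4·3^t + 3·5^(t - 1).
For the base case t = 1: the formula gives 15 = 15 = v_1.
For the inductive step, assume it holds for an arbitrary p ≥ 1, so v_p = 4·3^p + 3·5^(p - 1).
Then v_{p+1} = 5·v_p - 8·3^p = 5·(4·3^p + 3·5^(p - 1)) - 8·3^p = 4·3^(p + 1) + 3·5^p = 4·3^(p+1) + 3·5^((p+1) - 1),
which is the claimed formula at t = p+1.
By the principle of mathematical induction, the result holds for all t ≥ 1.

v_t = 4·3^t + 3·5^(t - 1)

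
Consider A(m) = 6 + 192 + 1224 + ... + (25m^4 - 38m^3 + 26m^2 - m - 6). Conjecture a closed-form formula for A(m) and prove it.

We claim A(m) = m(5m^4 + 3m^3 - 2m^2 + 3m - 3) for all m ≥ 1.
When m = 1: A(1) = 6, and the closed form gives 6. They agree.
Suppose the result is true for m = p, so A(p) = p(5p^4 + 3p^3 - 2p^2 + 3p - 3).
Then A(p+1) = A(p) + (25p^4 + 62p^3 + 62p^2 + 37p + 6) = (p(5p^4 + 3p^3 - 2p^2 + 3p - 3)) + (25p^4 + 62p^3 + 62p^2 + 37p + 6).
Simplifying, A(p+1) = (p + 1)(5p^4 + 23p^3 + 37p^2 + 28p + 6) = (p+1)(5(p+1)^4 + 3(p+1)^3 - 2(p+1)^2 + 3(p+1) - 3),
which is the closed form with m = p+1.
By the principle of mathematical induction, the result holds for all m ≥ 1.

A(m) = m(5m^4 + 3m^3 - 2m^2 + 3m - 3)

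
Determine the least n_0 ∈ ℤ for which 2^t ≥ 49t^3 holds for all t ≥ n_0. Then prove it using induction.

At t = 18: 262144 < 285768, so the inequality fails and n_0 ≥ 19. We prove 2^t ≥ 49t^3 for all t ≥ 19.
Base case (t = 19): 2^t = 524288 and 49t^3 = 336091, so 524288 ≥ 336091.
Suppose the result is true for t = m, so 2^m ≥ 49m^3.
Then 2^(m + 1) = 2·(2^m) ≥ 2·(49m^3).
Also, for m ≥ 19 we have 2·(49m^3) ≥ 49(m+1)^3, since 2 ≥ (1 + 1/m)^3 for all m ≥ 19.
Combining, 2^(m + 1) ≥ 49(m+1)^3.
Hence, by induction on t, the claim holds for every t ≥ 19.
Hence the smallest such n_0 is 19.

n_0 = 19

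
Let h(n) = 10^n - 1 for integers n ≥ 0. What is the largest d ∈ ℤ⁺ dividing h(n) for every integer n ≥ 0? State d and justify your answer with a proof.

Computing the first values: h(0) = 0 and h(1) = 9; gcd(0, 9) = 9, so d ≤ 9.
We prove 9 | 10^n - 1 for all n ≥ 0 by induction on n.
For the base case n = 0: h(0) = 0 = 9·(0), so 9 | h(0).
Inductive step: suppose the statement holds for some j ≥ 0, i.e. 9 | h(j). Then
h(j+1) = 10^(j+1) - 1 = 10·(10^j - 1) + 9 = 10·h(j) + 9. The first term is divisible by 9 by the inductive hypothesis, and 9 is divisible by 9. Hence 9 | h(j+1).
Hence, by induction on n, the claim holds for every n ≥ 0.
Therefore the largest such d is 9.

d = 9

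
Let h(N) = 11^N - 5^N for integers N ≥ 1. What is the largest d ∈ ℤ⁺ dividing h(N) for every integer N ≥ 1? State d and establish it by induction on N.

d = 6

Computing the first values: h(1) = 6 and h(2) = 96; gcd(6, 96) = 6, so d ≤ 6.
We prove 6 | 11^N - 5^N for all N ≥ 1 by induction on N.
Base case (N = 1): h(1) = 6 = 6·(1), so 6 | h(1).
Suppose the result is true for N = m, i.e. 6 | h(m). Then
11^{m+1} − 5^{m+1} = 11·11^m − 5·5^m = 11·(11^m − 5^m) + (6)·5^m. The first term is divisible by 6 by the inductive hypothesis, and the second term (6)·5^m is divisible by 6 since 6 | 6. Hence 6 | h(m+1).
By the principle of mathematical induction, the result holds for all N ≥ 1.
Therefore the largest such d is 6.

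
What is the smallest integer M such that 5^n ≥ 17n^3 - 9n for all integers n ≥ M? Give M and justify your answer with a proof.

At n = 4: 625 < 1052, so the inequality fails and M ≥ 5. We prove 5^n ≥ 17n^3 - 9n for all n ≥ 5.
Base case (n = 5): 5^n = 3125 and 17n^3 - 9n = 2080, so 3125 ≥ 2080.
Inductive step: suppose the statement holds for some j ≥ 5, so 5^j ≥ 17j^3 - 9j.
Then 5^(j + 1) = 5·(5^j) ≥ 5·(17j^3 - 9j).
Also, for j ≥ 5 we have 5·(17j^3 - 9j) ≥ 17(j+1)^3 - 9(j+1), since 5·(17j^3 - 9j) − (17(j+1)^3 - 9(j+1)) = 68j^3 - 51j^2 - 87j - 8, which is nonnegative for all j ≥ 5.
Combining, 5^(j + 1) ≥ 17(j+1)^3 - 9(j+1).
This completes the induction.
Hence the smallest such M is 5.

M = 5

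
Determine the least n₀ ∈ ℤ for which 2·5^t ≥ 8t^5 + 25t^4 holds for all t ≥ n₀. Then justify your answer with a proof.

At t = 7: 156250 < 194481, so the inequality fails and n₀ ≥ 8. We prove 2·5^t ≥ 8t^5 + 25t^4 for all t ≥ 8.
Base step (t = 8): 2·5^t = 781250 and 8t^5 + 25t^4 = 364544, so 781250 ≥ 364544.
Inductive step: assume the claim holds for t = p, so 2·5^p ≥ 8p^5 + 25p^4.
Then 2·5^(p + 1) = 5·(2·5^p) ≥ 5·(8p^5 + 25p^4).
Also, for p ≥ 8 we have 5·(8p^5 + 25p^4) ≥ 8(p+1)^5 + 25(p+1)^4, since 5·(8p^5 + 25p^4) − (8(p+1)^5 + 25(p+1)^4) = 32p^5 + 60p^4 - 180p^3 - 230p^2 - 140p - 33, which is nonnegative for all p ≥ 8.
Combining, 2·5^(p + 1) ≥ 8(p+1)^5 + 25(p+1)^4.
By induction, the statement is established for all t ≥ 8.
Hence the smallest such n₀ is 8.

n₀ = 8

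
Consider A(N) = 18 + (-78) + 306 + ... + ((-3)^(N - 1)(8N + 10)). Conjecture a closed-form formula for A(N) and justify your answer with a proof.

We claim A(N) = -(-3)^N(2N + 3) + 3 for all N ≥ 1.
When N = 1: A(1) = 18, and the closed form gives 18. They agree.
Inductive step: assume the claim holds for N = m, so A(m) = -(-3)^m(2m + 3) + 3.
Then A(m+1) = A(m) + ((-3)^m(8m + 18)) = (-(-3)^m(2m + 3) + 3) + ((-3)^m(8m + 18)).
Simplifying, A(m+1) = 6(-3)^m·m + 15(-3)^m + 3 = -(-3)^(m+1)(2(m+1) + 3) + 3,
which is the closed form with N = m+1.
By induction, the statement is established for all N ≥ 1.

A(N) = -(-3)^N(2N + 3) + 3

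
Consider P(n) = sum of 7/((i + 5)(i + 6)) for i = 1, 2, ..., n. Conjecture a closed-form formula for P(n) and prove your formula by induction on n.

P(n) = 7n/(6(n + 6))

We claim P(n) = 7n/(6(n + 6)) for all n ≥ 1.
When n = 1: P(1) = 1/6, and the closed form gives 1/6. They agree.
For the inductive step, assume it holds for an arbitrary i ≥ 1, so P(i) = 7i/(6(i + 6)).
Then P(i+1) = P(i) + (7/((i + 6)(i + 7))) = (7i/(6(i + 6))) + (7/((i + 6)(i + 7))).
Simplifying, P(i+1) = 7(i + 1)/(6(i + 7)) = 7(i+1)/(6((i+1) + 6)),
which is the closed form with n = i+1.
This completes the induction.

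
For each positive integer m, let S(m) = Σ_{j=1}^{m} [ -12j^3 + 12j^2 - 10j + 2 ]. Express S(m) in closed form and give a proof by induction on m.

We claim S(m) = -m(3m^3 + 2m^2 + 2m + 1) for all m ≥ 1.
For the base case m = 1: S(1) = -8, and the closed form gives -8. They agree.
Inductive step: assume the claim holds for m = j, so S(j) = j(-3j^3 - 2j^2 - 2j - 1).
Then S(j+1) = S(j) + (-12j^3 - 24j^2 - 22j - 8) = (j(-3j^3 - 2j^2 - 2j - 1)) + (-12j^3 - 24j^2 - 22j - 8).
Simplifying, S(j+1) = -(j + 1)(3j^3 + 11j^2 + 15j + 8) = -(j+1)(3(j+1)^3 + 2(j+1)^2 + 2(j+1) + 1),
which is the closed form with m = j+1.
By induction, the statement is established for all m ≥ 1.

S(m) = -m(3m^3 + 2m^2 + 2m + 1)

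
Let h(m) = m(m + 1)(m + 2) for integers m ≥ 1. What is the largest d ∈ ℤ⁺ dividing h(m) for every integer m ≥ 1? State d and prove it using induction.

d = 6

Computing the first values: h(1) = 6 and h(2) = 24; gcd(6, 24) = 6, so d ≤ 6.
We prove 6 | m(m + 1)(m + 2) for all m ≥ 1 by induction on m.
Base case (m = 1): h(1) = 6 = 6·(1), so 6 | h(1).
Inductive step: suppose the statement holds for some j ≥ 1, i.e. 6 | h(j). Then
h(j+1) − h(j) = (j+1)·(j+2)·(j+3) − j·(j+1)·(j+2) = (j+1)·(j+2)·[(j+3) − j] = 3·(j+1)·(j+2). The product of 2 consecutive integers is divisible by (2)! = 2, so h(j+1) − h(j) is divisible by 3·2 = 6. By the inductive hypothesis 6 | h(j), hence 6 | h(j+1).
By the principle of mathematical induction, the result holds for all m ≥ 1.
Therefore the largest such d is 6.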